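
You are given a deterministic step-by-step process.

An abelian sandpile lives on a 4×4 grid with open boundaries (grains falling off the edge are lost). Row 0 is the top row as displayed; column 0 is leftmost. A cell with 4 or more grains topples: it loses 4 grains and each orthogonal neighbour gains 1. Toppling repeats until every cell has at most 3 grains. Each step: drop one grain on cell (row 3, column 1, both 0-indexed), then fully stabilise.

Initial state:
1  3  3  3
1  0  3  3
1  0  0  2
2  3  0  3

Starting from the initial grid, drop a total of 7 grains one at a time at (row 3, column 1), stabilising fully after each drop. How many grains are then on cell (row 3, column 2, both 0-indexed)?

2

0) 1  3  3  3
1  0  3  3
1  0  0  2
2  3  0  3
1) 1  3  3  3
1  0  3  3
1  1  0  2
3  0  1  3
2) 1  3  3  3
1  0  3  3
1  1  0  2
3  1  1  3
3) 1  3  3  3
1  0  3  3
1  1  0  2
3  2  1  3
4) 1  3  3  3
1  0  3  3
1  1  0  2
3  3  1  3
5) 1  3  3  3
1  0  3  3
2  2  0  2
0  1  2  3
6) 1  3  3  3
1  0  3  3
2  2  0  2
0  2  2  3
7) 1  3  3  3
1  0  3  3
2  2  0  2
0  3  2  3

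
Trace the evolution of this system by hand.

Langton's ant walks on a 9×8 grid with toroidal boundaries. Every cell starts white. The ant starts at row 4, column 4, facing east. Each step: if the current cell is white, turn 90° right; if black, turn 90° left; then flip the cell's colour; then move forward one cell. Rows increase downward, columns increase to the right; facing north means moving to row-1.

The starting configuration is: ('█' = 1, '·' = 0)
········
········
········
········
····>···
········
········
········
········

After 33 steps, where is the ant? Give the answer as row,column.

3,2

k=0  ········
········
········
········
····>···
········
········
········
········
k=1  ········
········
········
········
····█···
····v···
········
········
········
k=2  ········
········
········
········
····█···
···<█···
········
········
········
k=3  ········
········
········
········
···^█···
···██···
········
········
········
k=4  ········
········
········
········
···█>···
···██···
········
········
········
k=5  ········
········
········
····^···
···█····
···██···
········
········
········
k=6  ········
········
········
····█>··
···█····
···██···
········
········
········
k=7  ········
········
········
····██··
···█·v··
···██···
········
········
········
k=8  ········
········
········
····██··
···█<█··
···██···
········
········
········
k=9  ········
········
········
····^█··
···███··
···██···
········
········
········
k=10  ········
········
········
···<·█··
···███··
···██···
········
········
········
k=11  ········
········
···^····
···█·█··
···███··
···██···
········
········
········
k=12  ········
········
···█>···
···█·█··
···███··
···██···
········
········
········
k=13  ········
········
···██···
···█v█··
···███··
···██···
········
········
········
k=14  ········
········
···██···
···<██··
···███··
···██···
········
········
········
k=15  ········
········
···██···
····██··
···v██··
···██···
········
········
········
k=16  ········
········
···██···
····██··
····>█··
···██···
········
········
········
k=17  ········
········
···██···
····^█··
·····█··
···██···
········
········
········
k=18  ········
········
···██···
···<·█··
·····█··
···██···
········
········
········
k=19  ········
········
···^█···
···█·█··
·····█··
···██···
········
········
········
k=20  ········
········
··<·█···
···█·█··
·····█··
···██···
········
········
········
k=21  ········
··^·····
··█·█···
···█·█··
·····█··
···██···
········
········
········
k=22  ········
··█>····
··█·█···
···█·█··
·····█··
···██···
········
········
········
k=23  ········
··██····
··█v█···
···█·█··
·····█··
···██···
········
········
········
k=24  ········
··██····
··<██···
···█·█··
·····█··
···██···
········
········
········
k=25  ········
··██····
···██···
··v█·█··
·····█··
···██···
········
········
········
k=26  ········
··██····
···██···
·<██·█··
·····█··
···██···
········
········
········
k=27  ········
··██····
·^·██···
·███·█··
·····█··
···██···
········
········
········
k=28  ········
··██····
·█>██···
·███·█··
·····█··
···██···
········
········
········
k=29  ········
··██····
·████···
·█v█·█··
·····█··
···██···
········
········
········
k=30  ········
··██····
·████···
·█·>·█··
·····█··
···██···
········
········
········
k=31  ········
··██····
·██^█···
·█···█··
·····█··
···██···
········
········
········
k=32  ········
··██····
·█<·█···
·█···█··
·····█··
···██···
········
········
········
k=33  ········
··██····
·█··█···
·█v··█··
·····█··
···██···
········
········
········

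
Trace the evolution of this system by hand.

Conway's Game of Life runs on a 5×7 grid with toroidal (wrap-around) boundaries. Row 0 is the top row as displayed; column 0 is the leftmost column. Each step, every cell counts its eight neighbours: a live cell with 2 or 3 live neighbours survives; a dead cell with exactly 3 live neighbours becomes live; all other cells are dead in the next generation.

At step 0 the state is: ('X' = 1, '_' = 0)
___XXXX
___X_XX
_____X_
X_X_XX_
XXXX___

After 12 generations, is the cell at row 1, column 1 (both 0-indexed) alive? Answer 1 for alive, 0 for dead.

1

t=0: ___XXXX
___X_XX
_____X_
X_X_XX_
XXXX___
t=1: _X_____
___X___
___X___
X_X_XX_
X______
t=2: _______
__X____
__XX___
_X_XX_X
X_____X
t=3: _______
__XX___
_X__X__
_X_XXXX
X____XX
t=4: ______X
__XX___
XX_____
_XXX___
X______
t=5: _______
XXX____
X______
__X____
XXX____
t=6: _______
XX_____
X_X____
X_X____
_XX____
t=7: X_X____
XX_____
X_X___X
X_XX___
_XX____
t=8: X_X____
__X____
__XX__X
X__X__X
X______
t=9: _______
__X____
XXXX__X
XXXX__X
X______
t=10: _______
X_XX___
______X
___X___
X_X___X
t=11: X_XX__X
_______
__XX___
X_____X
_______
t=12: _______
_X_____
_______
_______
_X_____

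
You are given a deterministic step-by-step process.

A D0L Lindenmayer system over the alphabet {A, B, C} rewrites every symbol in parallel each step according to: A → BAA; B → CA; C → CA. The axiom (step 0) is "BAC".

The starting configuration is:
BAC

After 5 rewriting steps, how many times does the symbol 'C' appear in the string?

47

gen 0: BAC
gen 1: CABAACA
gen 2: CABAACABAABAACABAA
gen 3: CABAACABAABAACABAACABAABAACABAABAACABAACABAABAA
gen 4: CABAACABAABAACABAACABAABAACABAABAACABAACABAABAACABAACABAAB…BAACABAACABAABAACABAABAACABAACABAABAACABAACABAABAACABAABAA  (len 123)
gen 5: CABAACABAABAACABAACABAABAACABAABAACABAACABAABAACABAACABAAB…BAACABAACABAABAACABAACABAABAACABAABAACABAACABAABAACABAABAA  (len 322)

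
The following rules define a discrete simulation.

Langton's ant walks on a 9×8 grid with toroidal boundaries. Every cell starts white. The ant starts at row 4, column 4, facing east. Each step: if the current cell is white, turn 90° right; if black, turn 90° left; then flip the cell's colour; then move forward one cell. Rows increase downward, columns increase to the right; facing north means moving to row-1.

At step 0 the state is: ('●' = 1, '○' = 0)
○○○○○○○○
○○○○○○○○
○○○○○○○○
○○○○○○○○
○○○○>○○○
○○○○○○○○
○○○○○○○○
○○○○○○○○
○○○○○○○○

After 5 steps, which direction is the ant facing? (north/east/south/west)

[0] ○○○○○○○○
○○○○○○○○
○○○○○○○○
○○○○○○○○
○○○○>○○○
○○○○○○○○
○○○○○○○○
○○○○○○○○
○○○○○○○○
[1] ○○○○○○○○
○○○○○○○○
○○○○○○○○
○○○○○○○○
○○○○●○○○
○○○○v○○○
○○○○○○○○
○○○○○○○○
○○○○○○○○
[2] ○○○○○○○○
○○○○○○○○
○○○○○○○○
○○○○○○○○
○○○○●○○○
○○○<●○○○
○○○○○○○○
○○○○○○○○
○○○○○○○○
[3] ○○○○○○○○
○○○○○○○○
○○○○○○○○
○○○○○○○○
○○○^●○○○
○○○●●○○○
○○○○○○○○
○○○○○○○○
○○○○○○○○
[4] ○○○○○○○○
○○○○○○○○
○○○○○○○○
○○○○○○○○
○○○●>○○○
○○○●●○○○
○○○○○○○○
○○○○○○○○
○○○○○○○○
[5] ○○○○○○○○
○○○○○○○○
○○○○○○○○
○○○○^○○○
○○○●○○○○
○○○●●○○○
○○○○○○○○
○○○○○○○○
○○○○○○○○

north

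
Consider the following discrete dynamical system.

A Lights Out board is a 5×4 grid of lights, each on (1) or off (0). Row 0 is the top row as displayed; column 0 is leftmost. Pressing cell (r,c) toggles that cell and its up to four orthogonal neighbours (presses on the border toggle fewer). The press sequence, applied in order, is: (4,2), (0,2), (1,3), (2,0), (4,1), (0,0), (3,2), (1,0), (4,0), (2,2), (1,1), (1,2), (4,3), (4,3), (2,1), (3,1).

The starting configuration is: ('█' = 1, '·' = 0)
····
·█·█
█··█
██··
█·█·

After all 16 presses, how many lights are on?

10

gen 0: ····
·█·█
█··█
██··
█·█·
gen 1: ····
·█·█
█··█
███·
██·█
gen 2: ·███
·███
█··█
███·
██·█
gen 3: ·██·
·█··
█···
███·
██·█
gen 4: ·██·
██··
·█··
·██·
██·█
gen 5: ·██·
██··
·█··
··█·
··██
gen 6: █·█·
·█··
·█··
··█·
··██
gen 7: █·█·
·█··
·██·
·█·█
···█
gen 8: ··█·
█···
███·
·█·█
···█
gen 9: ··█·
█···
███·
██·█
██·█
gen 10: ··█·
█·█·
█··█
████
██·█
gen 11: ·██·
·█··
██·█
████
██·█
gen 12: ·█··
··██
████
████
██·█
gen 13: ·█··
··██
████
███·
███·
gen 14: ·█··
··██
████
████
██·█
gen 15: ·█··
·███
···█
█·██
██·█
gen 16: ·█··
·███
·█·█
·█·█
█··█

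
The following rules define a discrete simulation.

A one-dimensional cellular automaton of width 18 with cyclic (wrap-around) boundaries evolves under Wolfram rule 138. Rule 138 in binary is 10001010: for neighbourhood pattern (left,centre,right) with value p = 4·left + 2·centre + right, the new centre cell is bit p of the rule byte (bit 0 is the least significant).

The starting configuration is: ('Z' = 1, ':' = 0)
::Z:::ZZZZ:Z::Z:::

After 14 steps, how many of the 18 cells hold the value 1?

6

k=0  ::Z:::ZZZZ:Z::Z:::
k=1  :Z:::ZZZZ::::Z::::
k=2  Z:::ZZZZ::::Z:::::
k=3  :::ZZZZ::::Z:::::Z
k=4  ::ZZZZ::::Z:::::Z:
k=5  :ZZZZ::::Z:::::Z::
k=6  ZZZZ::::Z:::::Z:::
k=7  ZZZ::::Z:::::Z:::Z
k=8  ZZ::::Z:::::Z:::ZZ
k=9  Z::::Z:::::Z:::ZZZ
k=10  ::::Z:::::Z:::ZZZZ
k=11  :::Z:::::Z:::ZZZZ:
k=12  ::Z:::::Z:::ZZZZ::
k=13  :Z:::::Z:::ZZZZ:::
k=14  Z:::::Z:::ZZZZ::::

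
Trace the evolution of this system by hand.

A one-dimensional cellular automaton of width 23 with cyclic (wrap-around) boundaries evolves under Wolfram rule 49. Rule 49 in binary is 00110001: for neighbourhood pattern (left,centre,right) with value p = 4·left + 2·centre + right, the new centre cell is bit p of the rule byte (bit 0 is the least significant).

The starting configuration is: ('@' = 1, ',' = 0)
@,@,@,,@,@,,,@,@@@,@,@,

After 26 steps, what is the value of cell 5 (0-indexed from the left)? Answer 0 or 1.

1

0) @,@,@,,@,@,,,@,@@@,@,@,
1) ,@,@,@,,@,@@,,@,,,@,@,@
2) @,@,@,@,,@,,@,,@@,,@,@,
3) ,@,@,@,@,,@,,@,,,@,,@,@
4) @,@,@,@,@,,@,,@@,,@,,@,
5) ,@,@,@,@,@,,@,,,@,,@,,@
6) @,@,@,@,@,@,,@@,,@,,@,,
7) ,@,@,@,@,@,@,,,@,,@,,@,
8) ,,@,@,@,@,@,@@,,@,,@,,@
9) @,,@,@,@,@,@,,@,,@,,@,,
10) ,@,,@,@,@,@,@,,@,,@,,@,
11) ,,@,,@,@,@,@,@,,@,,@,,@
12) @,,@,,@,@,@,@,@,,@,,@,,
13) ,@,,@,,@,@,@,@,@,,@,,@,
14) ,,@,,@,,@,@,@,@,@,,@,,@
15) @,,@,,@,,@,@,@,@,@,,@,,
16) ,@,,@,,@,,@,@,@,@,@,,@,
17) ,,@,,@,,@,,@,@,@,@,@,,@
18) @,,@,,@,,@,,@,@,@,@,@,,
19) ,@,,@,,@,,@,,@,@,@,@,@,
20) ,,@,,@,,@,,@,,@,@,@,@,@
21) @,,@,,@,,@,,@,,@,@,@,@,
22) ,@,,@,,@,,@,,@,,@,@,@,@
23) @,@,,@,,@,,@,,@,,@,@,@,
24) ,@,@,,@,,@,,@,,@,,@,@,@
25) @,@,@,,@,,@,,@,,@,,@,@,
26) ,@,@,@,,@,,@,,@,,@,,@,@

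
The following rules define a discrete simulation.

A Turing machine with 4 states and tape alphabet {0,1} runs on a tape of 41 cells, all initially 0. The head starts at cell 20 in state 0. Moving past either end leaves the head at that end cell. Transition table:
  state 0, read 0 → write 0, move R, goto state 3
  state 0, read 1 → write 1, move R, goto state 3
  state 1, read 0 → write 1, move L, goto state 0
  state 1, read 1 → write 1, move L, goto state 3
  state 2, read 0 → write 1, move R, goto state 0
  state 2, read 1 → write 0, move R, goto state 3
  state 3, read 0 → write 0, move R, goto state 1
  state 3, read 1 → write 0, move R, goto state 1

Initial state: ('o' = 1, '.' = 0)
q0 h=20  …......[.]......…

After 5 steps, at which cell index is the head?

gen 0: q0 h=20  …......[.]......…
gen 1: q3 h=21  …......[.]......…
gen 2: q1 h=22  …......[.]......…
gen 3: q0 h=21  …......[.]o.....…
gen 4: q3 h=22  …......[o]......…
gen 5: q1 h=23  …......[.]......…

23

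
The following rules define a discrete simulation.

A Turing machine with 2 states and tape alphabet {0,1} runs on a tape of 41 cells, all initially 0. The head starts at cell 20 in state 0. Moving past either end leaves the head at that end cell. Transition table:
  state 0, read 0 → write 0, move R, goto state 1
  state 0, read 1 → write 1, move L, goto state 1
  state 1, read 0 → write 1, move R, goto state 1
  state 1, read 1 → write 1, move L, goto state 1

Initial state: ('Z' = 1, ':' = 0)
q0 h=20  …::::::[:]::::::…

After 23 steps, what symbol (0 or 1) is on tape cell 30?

1

[0] q0 h=20  …::::::[:]::::::…
[1] q1 h=21  …::::::[:]::::::…
[2] q1 h=22  …:::::Z[:]::::::…
[3] q1 h=23  …::::ZZ[:]::::::…
[4] q1 h=24  …:::ZZZ[:]::::::…
[5] q1 h=25  …::ZZZZ[:]::::::…
[6] q1 h=26  …:ZZZZZ[:]::::::…
[7] q1 h=27  …ZZZZZZ[:]::::::…
[8] q1 h=28  …ZZZZZZ[:]::::::…
[9] q1 h=29  …ZZZZZZ[:]::::::…
[10] q1 h=30  …ZZZZZZ[:]::::::…
[11] q1 h=31  …ZZZZZZ[:]::::::…
[12] q1 h=32  …ZZZZZZ[:]::::::…
[13] q1 h=33  …ZZZZZZ[:]::::::…
[14] q1 h=34  …ZZZZZZ[:]::::::|
[15] q1 h=35  …ZZZZZZ[:]:::::|
[16] q1 h=36  …ZZZZZZ[:]::::|
[17] q1 h=37  …ZZZZZZ[:]:::|
[18] q1 h=38  …ZZZZZZ[:]::|
[19] q1 h=39  …ZZZZZZ[:]:|
[20] q1 h=40  …ZZZZZZ[:]|
[21] q1 h=40  …ZZZZZZ[Z]|
[22] q1 h=39  …ZZZZZZ[Z]Z|
[23] q1 h=38  …ZZZZZZ[Z]ZZ|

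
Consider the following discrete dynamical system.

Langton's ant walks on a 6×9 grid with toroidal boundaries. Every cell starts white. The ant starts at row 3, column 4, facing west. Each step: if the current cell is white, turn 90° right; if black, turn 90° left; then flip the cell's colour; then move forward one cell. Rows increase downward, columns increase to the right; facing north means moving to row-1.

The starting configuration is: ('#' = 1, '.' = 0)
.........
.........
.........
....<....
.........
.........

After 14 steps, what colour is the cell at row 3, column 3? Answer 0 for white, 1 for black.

1

step 0: .........
.........
.........
....<....
.........
.........
step 1: .........
.........
....^....
....#....
.........
.........
step 2: .........
.........
....#>...
....#....
.........
.........
step 3: .........
.........
....##...
....#v...
.........
.........
step 4: .........
.........
....##...
....<#...
.........
.........
step 5: .........
.........
....##...
.....#...
....v....
.........
step 6: .........
.........
....##...
.....#...
...<#....
.........
step 7: .........
.........
....##...
...^.#...
...##....
.........
step 8: .........
.........
....##...
...#>#...
...##....
.........
step 9: .........
.........
....##...
...###...
...#v....
.........
step 10: .........
.........
....##...
...###...
...#.>...
.........
step 11: .........
.........
....##...
...###...
...#.#...
.....v...
step 12: .........
.........
....##...
...###...
...#.#...
....<#...
step 13: .........
.........
....##...
...###...
...#^#...
....##...
step 14: .........
.........
....##...
...###...
...##>...
....##...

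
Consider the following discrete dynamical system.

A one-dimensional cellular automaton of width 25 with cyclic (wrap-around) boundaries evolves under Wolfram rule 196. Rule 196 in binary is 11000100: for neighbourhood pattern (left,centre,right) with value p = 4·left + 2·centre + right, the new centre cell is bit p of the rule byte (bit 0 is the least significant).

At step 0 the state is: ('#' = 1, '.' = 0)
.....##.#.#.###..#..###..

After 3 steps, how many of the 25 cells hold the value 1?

0) .....##.#.#.###..#..###..
1) ......#.#.#..##..#...##..
2) ......#.#.#...#..#....#..
3) ......#.#.#...#..#....#..

6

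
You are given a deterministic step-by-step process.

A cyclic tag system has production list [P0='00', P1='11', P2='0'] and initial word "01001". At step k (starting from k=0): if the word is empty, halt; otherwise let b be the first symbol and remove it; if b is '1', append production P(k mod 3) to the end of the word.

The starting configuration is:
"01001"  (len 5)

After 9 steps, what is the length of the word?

k=0  "01001"  (len 5)
k=1  "1001"  (len 4)
k=2  "00111"  (len 5)
k=3  "0111"  (len 4)
k=4  "111"  (len 3)
k=5  "1111"  (len 4)
k=6  "1110"  (len 4)
k=7  "11000"  (len 5)
k=8  "100011"  (len 6)
k=9  "000110"  (len 6)

6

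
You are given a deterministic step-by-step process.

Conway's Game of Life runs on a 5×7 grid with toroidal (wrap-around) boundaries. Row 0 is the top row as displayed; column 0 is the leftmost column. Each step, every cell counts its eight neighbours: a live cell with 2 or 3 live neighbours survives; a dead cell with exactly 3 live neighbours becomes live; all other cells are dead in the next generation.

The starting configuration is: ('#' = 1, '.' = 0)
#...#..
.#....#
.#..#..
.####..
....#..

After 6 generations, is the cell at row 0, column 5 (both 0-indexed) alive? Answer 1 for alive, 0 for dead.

t=0: #...#..
.#....#
.#..#..
.####..
....#..
t=1: #....#.
.#...#.
.#..##.
.##.##.
.##.##.
t=2: #.#..#.
##...#.
##.#..#
#.....#
#.#....
t=3: #.#....
....##.
..#..#.
..#....
#......
t=4: .#....#
.#.####
...###.
.#.....
.......
t=5: ..#.#.#
...#..#
#..#..#
....#..
#......
t=6: #..#.##
..###.#
#..####
#.....#
...#.#.

1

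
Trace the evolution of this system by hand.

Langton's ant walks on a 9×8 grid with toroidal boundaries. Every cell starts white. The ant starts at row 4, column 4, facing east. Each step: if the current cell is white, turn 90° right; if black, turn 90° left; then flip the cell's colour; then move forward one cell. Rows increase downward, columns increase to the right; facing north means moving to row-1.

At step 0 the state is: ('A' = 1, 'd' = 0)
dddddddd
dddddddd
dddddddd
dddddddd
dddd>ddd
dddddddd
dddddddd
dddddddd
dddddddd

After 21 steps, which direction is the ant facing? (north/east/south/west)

k=0  dddddddd
dddddddd
dddddddd
dddddddd
dddd>ddd
dddddddd
dddddddd
dddddddd
dddddddd
k=1  dddddddd
dddddddd
dddddddd
dddddddd
ddddAddd
ddddvddd
dddddddd
dddddddd
dddddddd
k=2  dddddddd
dddddddd
dddddddd
dddddddd
ddddAddd
ddd<Addd
dddddddd
dddddddd
dddddddd
k=3  dddddddd
dddddddd
dddddddd
dddddddd
ddd^Addd
dddAAddd
dddddddd
dddddddd
dddddddd
k=4  dddddddd
dddddddd
dddddddd
dddddddd
dddA>ddd
dddAAddd
dddddddd
dddddddd
dddddddd
k=5  dddddddd
dddddddd
dddddddd
dddd^ddd
dddAdddd
dddAAddd
dddddddd
dddddddd
dddddddd
k=6  dddddddd
dddddddd
dddddddd
ddddA>dd
dddAdddd
dddAAddd
dddddddd
dddddddd
dddddddd
k=7  dddddddd
dddddddd
dddddddd
ddddAAdd
dddAdvdd
dddAAddd
dddddddd
dddddddd
dddddddd
k=8  dddddddd
dddddddd
dddddddd
ddddAAdd
dddA<Add
dddAAddd
dddddddd
dddddddd
dddddddd
k=9  dddddddd
dddddddd
dddddddd
dddd^Add
dddAAAdd
dddAAddd
dddddddd
dddddddd
dddddddd
k=10  dddddddd
dddddddd
dddddddd
ddd<dAdd
dddAAAdd
dddAAddd
dddddddd
dddddddd
dddddddd
k=11  dddddddd
dddddddd
ddd^dddd
dddAdAdd
dddAAAdd
dddAAddd
dddddddd
dddddddd
dddddddd
k=12  dddddddd
dddddddd
dddA>ddd
dddAdAdd
dddAAAdd
dddAAddd
dddddddd
dddddddd
dddddddd
k=13  dddddddd
dddddddd
dddAAddd
dddAvAdd
dddAAAdd
dddAAddd
dddddddd
dddddddd
dddddddd
k=14  dddddddd
dddddddd
dddAAddd
ddd<AAdd
dddAAAdd
dddAAddd
dddddddd
dddddddd
dddddddd
k=15  dddddddd
dddddddd
dddAAddd
ddddAAdd
dddvAAdd
dddAAddd
dddddddd
dddddddd
dddddddd
k=16  dddddddd
dddddddd
dddAAddd
ddddAAdd
dddd>Add
dddAAddd
dddddddd
dddddddd
dddddddd
k=17  dddddddd
dddddddd
dddAAddd
dddd^Add
dddddAdd
dddAAddd
dddddddd
dddddddd
dddddddd
k=18  dddddddd
dddddddd
dddAAddd
ddd<dAdd
dddddAdd
dddAAddd
dddddddd
dddddddd
dddddddd
k=19  dddddddd
dddddddd
ddd^Addd
dddAdAdd
dddddAdd
dddAAddd
dddddddd
dddddddd
dddddddd
k=20  dddddddd
dddddddd
dd<dAddd
dddAdAdd
dddddAdd
dddAAddd
dddddddd
dddddddd
dddddddd
k=21  dddddddd
dd^ddddd
ddAdAddd
dddAdAdd
dddddAdd
dddAAddd
dddddddd
dddddddd
dddddddd

north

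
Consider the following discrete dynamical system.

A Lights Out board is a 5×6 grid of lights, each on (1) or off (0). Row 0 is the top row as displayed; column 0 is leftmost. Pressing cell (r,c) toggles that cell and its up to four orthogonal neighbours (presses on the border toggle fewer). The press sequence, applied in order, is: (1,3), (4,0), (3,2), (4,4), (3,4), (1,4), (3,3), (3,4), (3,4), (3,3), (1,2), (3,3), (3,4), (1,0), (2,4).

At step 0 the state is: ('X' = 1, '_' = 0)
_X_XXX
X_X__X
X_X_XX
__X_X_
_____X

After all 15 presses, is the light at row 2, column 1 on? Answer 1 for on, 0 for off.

0

0) _X_XXX
X_X__X
X_X_XX
__X_X_
_____X
1) _X__XX
X__XXX
X_XXXX
__X_X_
_____X
2) _X__XX
X__XXX
X_XXXX
X_X_X_
XX___X
3) _X__XX
X__XXX
X__XXX
XX_XX_
XXX__X
4) _X__XX
X__XXX
X__XXX
XX_X__
XXXXX_
5) _X__XX
X__XXX
X__X_X
XX__XX
XXXX__
6) _X___X
X_____
X__XXX
XX__XX
XXXX__
7) _X___X
X_____
X___XX
XXXX_X
XXX___
8) _X___X
X_____
X____X
XXX_X_
XXX_X_
9) _X___X
X_____
X___XX
XXXX_X
XXX___
10) _X___X
X_____
X__XXX
XX__XX
XXXX__
11) _XX__X
XXXX__
X_XXXX
XX__XX
XXXX__
12) _XX__X
XXXX__
X_X_XX
XXXX_X
XXX___
13) _XX__X
XXXX__
X_X__X
XXX_X_
XXX_X_
14) XXX__X
__XX__
__X__X
XXX_X_
XXX_X_
15) XXX__X
__XXX_
__XXX_
XXX___
XXX_X_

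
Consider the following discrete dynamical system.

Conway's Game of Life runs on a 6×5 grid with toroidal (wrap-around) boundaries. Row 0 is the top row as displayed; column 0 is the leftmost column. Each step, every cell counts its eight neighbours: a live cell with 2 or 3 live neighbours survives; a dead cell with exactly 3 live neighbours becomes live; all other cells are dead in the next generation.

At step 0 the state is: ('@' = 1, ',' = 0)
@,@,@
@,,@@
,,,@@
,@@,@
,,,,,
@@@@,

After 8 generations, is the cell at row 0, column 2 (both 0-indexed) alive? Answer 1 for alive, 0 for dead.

0) @,@,@
@,,@@
,,,@@
,@@,@
,,,,,
@@@@,
1) ,,,,,
,@@,,
,@,,,
@,@,@
,,,,@
@,@@,
2) ,,,@,
,@@,,
,,,@,
@@,@@
,,@,,
,,,@@
3) ,,,@@
,,@@,
,,,@,
@@,@@
,@@,,
,,@@@
4) ,,,,,
,,@,,
@@,,,
@@,@@
,,,,,
@@,,@
5) @@,,,
,@,,,
,,,@,
,@@,@
,,@@,
@,,,,
6) @@,,,
@@@,,
@@,@,
,@,,@
@,@@@
@,@,@
7) ,,,@,
,,,,,
,,,@,
,,,,,
,,@,,
,,@,,
8) ,,,,,
,,,,,
,,,,,
,,,,,
,,,,,
,,@@,

0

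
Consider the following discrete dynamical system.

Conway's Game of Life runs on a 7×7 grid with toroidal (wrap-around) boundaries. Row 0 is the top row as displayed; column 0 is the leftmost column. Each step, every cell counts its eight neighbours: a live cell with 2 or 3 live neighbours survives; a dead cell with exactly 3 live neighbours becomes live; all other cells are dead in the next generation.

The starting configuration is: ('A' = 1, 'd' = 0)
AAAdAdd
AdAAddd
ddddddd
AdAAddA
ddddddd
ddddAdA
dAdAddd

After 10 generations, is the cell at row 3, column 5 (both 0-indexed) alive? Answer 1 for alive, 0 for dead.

k=0  AAAdAdd
AdAAddd
ddddddd
AdAAddA
ddddddd
ddddAdA
dAdAddd
k=1  AdddAdd
AdAAddd
AdddddA
ddddddd
AddAdAA
ddddddd
dAdAAAd
k=2  AddddAA
AddAddd
AAddddA
dddddAd
ddddddA
AdAAddd
dddAAAd
k=3  AddAdAd
dddddAd
AAddddA
dddddAd
ddddddA
ddAAdAA
AAAAdAd
k=4  AddAdAd
dAddAAd
AddddAA
dddddAd
ddddAdA
dddAdAd
AddddAd
k=5  AAdddAd
dAddddd
Adddddd
AdddAdd
ddddAdA
dddddAd
dddddAd
k=6  AAddddA
dAddddA
AAddddd
AddddAA
ddddAdA
ddddAAA
ddddAAd
k=7  dAddddA
ddAdddA
dAdddAd
dAdddAd
ddddAdd
dddAddA
ddddAdd
k=8  AddddAd
dAAddAA
AAAddAA
ddddAAd
ddddAAd
dddAAAd
AddddAd
k=9  AdddAAd
ddAdAdd
ddAAddd
AAdAddd
ddddddA
dddAddd
dddddAd
k=10  dddAAAA
dAAdAAd
ddddAdd
AAdAddd
AdAdddd
ddddddd
dddddAA

0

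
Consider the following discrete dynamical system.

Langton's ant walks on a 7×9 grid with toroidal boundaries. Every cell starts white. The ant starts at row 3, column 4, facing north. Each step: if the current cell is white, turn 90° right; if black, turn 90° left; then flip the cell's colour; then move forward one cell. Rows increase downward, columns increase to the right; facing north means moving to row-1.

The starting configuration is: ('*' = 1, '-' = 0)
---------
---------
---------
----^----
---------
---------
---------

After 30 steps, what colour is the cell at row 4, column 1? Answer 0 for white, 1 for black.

1

gen 0: ---------
---------
---------
----^----
---------
---------
---------
gen 1: ---------
---------
---------
----*>---
---------
---------
---------
gen 2: ---------
---------
---------
----**---
-----v---
---------
---------
gen 3: ---------
---------
---------
----**---
----<*---
---------
---------
gen 4: ---------
---------
---------
----^*---
----**---
---------
---------
gen 5: ---------
---------
---------
---<-*---
----**---
---------
---------
gen 6: ---------
---------
---^-----
---*-*---
----**---
---------
---------
gen 7: ---------
---------
---*>----
---*-*---
----**---
---------
---------
gen 8: ---------
---------
---**----
---*v*---
----**---
---------
---------
gen 9: ---------
---------
---**----
---<**---
----**---
---------
---------
gen 10: ---------
---------
---**----
----**---
---v**---
---------
---------
gen 11: ---------
---------
---**----
----**---
--<***---
---------
---------
gen 12: ---------
---------
---**----
--^-**---
--****---
---------
---------
gen 13: ---------
---------
---**----
--*>**---
--****---
---------
---------
gen 14: ---------
---------
---**----
--****---
--*v**---
---------
---------
gen 15: ---------
---------
---**----
--****---
--*->*---
---------
---------
gen 16: ---------
---------
---**----
--**^*---
--*--*---
---------
---------
gen 17: ---------
---------
---**----
--*<-*---
--*--*---
---------
---------
gen 18: ---------
---------
---**----
--*--*---
--*v-*---
---------
---------
gen 19: ---------
---------
---**----
--*--*---
--<*-*---
---------
---------
gen 20: ---------
---------
---**----
--*--*---
---*-*---
--v------
---------
gen 21: ---------
---------
---**----
--*--*---
---*-*---
-<*------
---------
gen 22: ---------
---------
---**----
--*--*---
-^-*-*---
-**------
---------
gen 23: ---------
---------
---**----
--*--*---
-*>*-*---
-**------
---------
gen 24: ---------
---------
---**----
--*--*---
-***-*---
-*v------
---------
gen 25: ---------
---------
---**----
--*--*---
-***-*---
-*->-----
---------
gen 26: ---------
---------
---**----
--*--*---
-***-*---
-*-*-----
---v-----
gen 27: ---------
---------
---**----
--*--*---
-***-*---
-*-*-----
--<*-----
gen 28: ---------
---------
---**----
--*--*---
-***-*---
-*^*-----
--**-----
gen 29: ---------
---------
---**----
--*--*---
-***-*---
-**>-----
--**-----
gen 30: ---------
---------
---**----
--*--*---
-**^-*---
-**------
--**-----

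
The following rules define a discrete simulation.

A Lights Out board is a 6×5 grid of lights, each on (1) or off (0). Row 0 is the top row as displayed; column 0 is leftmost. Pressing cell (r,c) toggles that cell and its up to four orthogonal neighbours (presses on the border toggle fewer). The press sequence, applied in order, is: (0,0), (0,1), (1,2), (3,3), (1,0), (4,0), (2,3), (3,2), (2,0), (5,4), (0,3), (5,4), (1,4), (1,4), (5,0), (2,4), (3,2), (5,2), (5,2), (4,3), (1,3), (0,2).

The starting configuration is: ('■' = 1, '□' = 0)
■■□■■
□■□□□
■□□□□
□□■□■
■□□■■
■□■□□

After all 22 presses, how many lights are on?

14

[0] ■■□■■
□■□□□
■□□□□
□□■□■
■□□■■
■□■□□
[1] □□□■■
■■□□□
■□□□□
□□■□■
■□□■■
■□■□□
[2] ■■■■■
■□□□□
■□□□□
□□■□■
■□□■■
■□■□□
[3] ■■□■■
■■■■□
■□■□□
□□■□■
■□□■■
■□■□□
[4] ■■□■■
■■■■□
■□■■□
□□□■□
■□□□■
■□■□□
[5] □■□■■
□□■■□
□□■■□
□□□■□
■□□□■
■□■□□
[6] □■□■■
□□■■□
□□■■□
■□□■□
□■□□■
□□■□□
[7] □■□■■
□□■□□
□□□□■
■□□□□
□■□□■
□□■□□
[8] □■□■■
□□■□□
□□■□■
■■■■□
□■■□■
□□■□□
[9] □■□■■
■□■□□
■■■□■
□■■■□
□■■□■
□□■□□
[10] □■□■■
■□■□□
■■■□■
□■■■□
□■■□□
□□■■■
[11] □■■□□
■□■■□
■■■□■
□■■■□
□■■□□
□□■■■
[12] □■■□□
■□■■□
■■■□■
□■■■□
□■■□■
□□■□□
[13] □■■□■
■□■□■
■■■□□
□■■■□
□■■□■
□□■□□
[14] □■■□□
■□■■□
■■■□■
□■■■□
□■■□■
□□■□□
[15] □■■□□
■□■■□
■■■□■
□■■■□
■■■□■
■■■□□
[16] □■■□□
■□■■■
■■■■□
□■■■■
■■■□■
■■■□□
[17] □■■□□
■□■■■
■■□■□
□□□□■
■■□□■
■■■□□
[18] □■■□□
■□■■■
■■□■□
□□□□■
■■■□■
■□□■□
[19] □■■□□
■□■■■
■■□■□
□□□□■
■■□□■
■■■□□
[20] □■■□□
■□■■■
■■□■□
□□□■■
■■■■□
■■■■□
[21] □■■■□
■□□□□
■■□□□
□□□■■
■■■■□
■■■■□
[22] □□□□□
■□■□□
■■□□□
□□□■■
■■■■□
■■■■□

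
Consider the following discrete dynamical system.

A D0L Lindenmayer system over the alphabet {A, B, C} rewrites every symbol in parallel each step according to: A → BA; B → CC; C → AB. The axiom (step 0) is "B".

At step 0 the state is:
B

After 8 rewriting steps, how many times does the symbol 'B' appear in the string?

[0] B
[1] CC
[2] ABAB
[3] BACCBACC
[4] CCBAABABCCBAABAB
[5] ABABCCBABACCBACCABABCCBABACCBACC
[6] BACCBACCABABCCBACCBAABABCCBAABABBACCBACCABABCCBACCBAABABCCBAABAB
[7] CCBAABABCCBAABABBACCBACCABABCCBAABABCCBABACCBACCABABCCBABA…ABCCBAABABBACCBACCABABCCBAABABCCBABACCBACCABABCCBABACCBACC  (len 128)
[8] ABABCCBABACCBACCABABCCBABACCBACCCCBAABABCCBAABABBACCBACCAB…CCABABCCBACCBAABABCCBAABABBACCBACCABABCCBACCBAABABCCBAABAB  (len 256)

86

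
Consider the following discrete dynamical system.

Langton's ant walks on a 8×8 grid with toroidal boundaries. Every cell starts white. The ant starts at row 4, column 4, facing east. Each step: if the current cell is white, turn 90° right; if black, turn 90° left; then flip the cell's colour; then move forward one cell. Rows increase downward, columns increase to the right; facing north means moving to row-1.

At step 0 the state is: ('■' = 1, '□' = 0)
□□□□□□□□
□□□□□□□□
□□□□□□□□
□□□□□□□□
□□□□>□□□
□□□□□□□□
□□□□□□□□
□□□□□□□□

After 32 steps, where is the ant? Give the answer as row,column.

2,2

[0] □□□□□□□□
□□□□□□□□
□□□□□□□□
□□□□□□□□
□□□□>□□□
□□□□□□□□
□□□□□□□□
□□□□□□□□
[1] □□□□□□□□
□□□□□□□□
□□□□□□□□
□□□□□□□□
□□□□■□□□
□□□□v□□□
□□□□□□□□
□□□□□□□□
[2] □□□□□□□□
□□□□□□□□
□□□□□□□□
□□□□□□□□
□□□□■□□□
□□□<■□□□
□□□□□□□□
□□□□□□□□
[3] □□□□□□□□
□□□□□□□□
□□□□□□□□
□□□□□□□□
□□□^■□□□
□□□■■□□□
□□□□□□□□
□□□□□□□□
[4] □□□□□□□□
□□□□□□□□
□□□□□□□□
□□□□□□□□
□□□■>□□□
□□□■■□□□
□□□□□□□□
□□□□□□□□
[5] □□□□□□□□
□□□□□□□□
□□□□□□□□
□□□□^□□□
□□□■□□□□
□□□■■□□□
□□□□□□□□
□□□□□□□□
[6] □□□□□□□□
□□□□□□□□
□□□□□□□□
□□□□■>□□
□□□■□□□□
□□□■■□□□
□□□□□□□□
□□□□□□□□
[7] □□□□□□□□
□□□□□□□□
□□□□□□□□
□□□□■■□□
□□□■□v□□
□□□■■□□□
□□□□□□□□
□□□□□□□□
[8] □□□□□□□□
□□□□□□□□
□□□□□□□□
□□□□■■□□
□□□■<■□□
□□□■■□□□
□□□□□□□□
□□□□□□□□
[9] □□□□□□□□
□□□□□□□□
□□□□□□□□
□□□□^■□□
□□□■■■□□
□□□■■□□□
□□□□□□□□
□□□□□□□□
[10] □□□□□□□□
□□□□□□□□
□□□□□□□□
□□□<□■□□
□□□■■■□□
□□□■■□□□
□□□□□□□□
□□□□□□□□
[11] □□□□□□□□
□□□□□□□□
□□□^□□□□
□□□■□■□□
□□□■■■□□
□□□■■□□□
□□□□□□□□
□□□□□□□□
[12] □□□□□□□□
□□□□□□□□
□□□■>□□□
□□□■□■□□
□□□■■■□□
□□□■■□□□
□□□□□□□□
□□□□□□□□
[13] □□□□□□□□
□□□□□□□□
□□□■■□□□
□□□■v■□□
□□□■■■□□
□□□■■□□□
□□□□□□□□
□□□□□□□□
[14] □□□□□□□□
□□□□□□□□
□□□■■□□□
□□□<■■□□
□□□■■■□□
□□□■■□□□
□□□□□□□□
□□□□□□□□
[15] □□□□□□□□
□□□□□□□□
□□□■■□□□
□□□□■■□□
□□□v■■□□
□□□■■□□□
□□□□□□□□
□□□□□□□□
[16] □□□□□□□□
□□□□□□□□
□□□■■□□□
□□□□■■□□
□□□□>■□□
□□□■■□□□
□□□□□□□□
□□□□□□□□
[17] □□□□□□□□
□□□□□□□□
□□□■■□□□
□□□□^■□□
□□□□□■□□
□□□■■□□□
□□□□□□□□
□□□□□□□□
[18] □□□□□□□□
□□□□□□□□
□□□■■□□□
□□□<□■□□
□□□□□■□□
□□□■■□□□
□□□□□□□□
□□□□□□□□
[19] □□□□□□□□
□□□□□□□□
□□□^■□□□
□□□■□■□□
□□□□□■□□
□□□■■□□□
□□□□□□□□
□□□□□□□□
[20] □□□□□□□□
□□□□□□□□
□□<□■□□□
□□□■□■□□
□□□□□■□□
□□□■■□□□
□□□□□□□□
□□□□□□□□
[21] □□□□□□□□
□□^□□□□□
□□■□■□□□
□□□■□■□□
□□□□□■□□
□□□■■□□□
□□□□□□□□
□□□□□□□□
[22] □□□□□□□□
□□■>□□□□
□□■□■□□□
□□□■□■□□
□□□□□■□□
□□□■■□□□
□□□□□□□□
□□□□□□□□
[23] □□□□□□□□
□□■■□□□□
□□■v■□□□
□□□■□■□□
□□□□□■□□
□□□■■□□□
□□□□□□□□
□□□□□□□□
[24] □□□□□□□□
□□■■□□□□
□□<■■□□□
□□□■□■□□
□□□□□■□□
□□□■■□□□
□□□□□□□□
□□□□□□□□
[25] □□□□□□□□
□□■■□□□□
□□□■■□□□
□□v■□■□□
□□□□□■□□
□□□■■□□□
□□□□□□□□
□□□□□□□□
[26] □□□□□□□□
□□■■□□□□
□□□■■□□□
□<■■□■□□
□□□□□■□□
□□□■■□□□
□□□□□□□□
□□□□□□□□
[27] □□□□□□□□
□□■■□□□□
□^□■■□□□
□■■■□■□□
□□□□□■□□
□□□■■□□□
□□□□□□□□
□□□□□□□□
[28] □□□□□□□□
□□■■□□□□
□■>■■□□□
□■■■□■□□
□□□□□■□□
□□□■■□□□
□□□□□□□□
□□□□□□□□
[29] □□□□□□□□
□□■■□□□□
□■■■■□□□
□■v■□■□□
□□□□□■□□
□□□■■□□□
□□□□□□□□
□□□□□□□□
[30] □□□□□□□□
□□■■□□□□
□■■■■□□□
□■□>□■□□
□□□□□■□□
□□□■■□□□
□□□□□□□□
□□□□□□□□
[31] □□□□□□□□
□□■■□□□□
□■■^■□□□
□■□□□■□□
□□□□□■□□
□□□■■□□□
□□□□□□□□
□□□□□□□□
[32] □□□□□□□□
□□■■□□□□
□■<□■□□□
□■□□□■□□
□□□□□■□□
□□□■■□□□
□□□□□□□□
□□□□□□□□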